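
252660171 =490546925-237886754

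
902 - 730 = 172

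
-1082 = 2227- 3309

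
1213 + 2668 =3881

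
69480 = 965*72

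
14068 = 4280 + 9788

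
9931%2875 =1306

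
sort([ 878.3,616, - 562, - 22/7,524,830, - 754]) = [ - 754, - 562, - 22/7,  524, 616,830 , 878.3 ] 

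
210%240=210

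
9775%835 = 590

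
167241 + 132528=299769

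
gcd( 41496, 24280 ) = 8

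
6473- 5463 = 1010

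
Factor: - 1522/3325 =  - 2^1 * 5^( - 2)*7^(-1)*19^( - 1)*761^1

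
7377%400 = 177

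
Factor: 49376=2^5*1543^1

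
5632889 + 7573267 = 13206156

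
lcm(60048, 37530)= 300240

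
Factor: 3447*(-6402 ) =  - 2^1*3^3 * 11^1*97^1*383^1 = - 22067694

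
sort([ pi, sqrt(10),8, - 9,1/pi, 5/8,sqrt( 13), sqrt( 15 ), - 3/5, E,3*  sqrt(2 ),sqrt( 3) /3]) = [ - 9, - 3/5,1/pi,sqrt(3)/3,  5/8, E, pi,sqrt(10),sqrt( 13 ),sqrt( 15),3*sqrt(2),8]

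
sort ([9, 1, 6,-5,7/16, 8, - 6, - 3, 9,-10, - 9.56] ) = [ - 10, - 9.56, - 6, - 5,-3,7/16, 1 , 6, 8, 9, 9] 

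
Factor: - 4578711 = - 3^1*293^1 * 5209^1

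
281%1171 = 281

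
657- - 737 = 1394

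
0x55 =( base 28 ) 31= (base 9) 104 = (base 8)125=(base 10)85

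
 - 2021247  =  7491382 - 9512629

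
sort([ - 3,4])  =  [ - 3, 4] 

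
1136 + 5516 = 6652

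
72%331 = 72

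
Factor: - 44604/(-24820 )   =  3^3 * 5^ ( - 1 )*7^1*17^( - 1 )*59^1*73^( - 1) = 11151/6205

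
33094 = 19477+13617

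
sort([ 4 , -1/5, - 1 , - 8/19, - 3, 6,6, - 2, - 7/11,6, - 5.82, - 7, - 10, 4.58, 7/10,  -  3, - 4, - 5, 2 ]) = [ - 10, - 7,-5.82,-5, - 4, - 3, - 3, - 2, - 1,-7/11, - 8/19, - 1/5,  7/10, 2 , 4,4.58, 6, 6, 6] 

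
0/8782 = 0 = 0.00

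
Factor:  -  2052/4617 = -4/9 = - 2^2*3^(  -  2 ) 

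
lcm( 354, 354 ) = 354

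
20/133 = 20/133 = 0.15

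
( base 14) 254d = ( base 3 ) 22222010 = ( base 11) 4A03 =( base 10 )6537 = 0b1100110001001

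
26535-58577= - 32042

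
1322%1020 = 302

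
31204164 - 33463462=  -2259298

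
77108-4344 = 72764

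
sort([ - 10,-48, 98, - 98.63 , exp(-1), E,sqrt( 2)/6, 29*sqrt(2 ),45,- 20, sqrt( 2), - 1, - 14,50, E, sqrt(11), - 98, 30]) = [-98.63, - 98, - 48  , - 20, - 14, - 10, - 1, sqrt( 2 )/6,  exp( - 1) , sqrt( 2 ),  E, E, sqrt(11),30, 29*sqrt( 2), 45, 50, 98 ] 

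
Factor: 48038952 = 2^3*3^1*13^1*79^1*1949^1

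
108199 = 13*8323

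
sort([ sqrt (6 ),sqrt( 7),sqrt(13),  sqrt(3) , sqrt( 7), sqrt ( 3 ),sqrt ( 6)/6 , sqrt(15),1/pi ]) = [1/pi, sqrt(6) /6 , sqrt(3),  sqrt( 3),sqrt ( 6),sqrt ( 7), sqrt ( 7), sqrt ( 13 ),sqrt ( 15)]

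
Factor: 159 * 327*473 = 3^2 *11^1*43^1* 53^1*109^1  =  24592689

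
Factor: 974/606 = 3^( - 1)*101^( - 1 )*487^1=487/303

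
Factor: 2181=3^1*727^1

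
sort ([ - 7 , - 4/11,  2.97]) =[ - 7 , - 4/11,2.97 ] 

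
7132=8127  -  995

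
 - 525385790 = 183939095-709324885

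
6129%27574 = 6129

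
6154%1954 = 292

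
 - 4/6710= - 2/3355=- 0.00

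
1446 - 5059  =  -3613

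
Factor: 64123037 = 11^1*449^1*12983^1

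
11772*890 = 10477080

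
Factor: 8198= 2^1*4099^1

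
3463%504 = 439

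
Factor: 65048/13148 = 94/19 = 2^1*19^( - 1 )*47^1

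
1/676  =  1/676 = 0.00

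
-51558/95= - 543 + 27/95= -542.72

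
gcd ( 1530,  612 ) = 306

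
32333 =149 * 217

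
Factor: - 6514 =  - 2^1*3257^1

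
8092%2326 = 1114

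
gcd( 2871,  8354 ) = 1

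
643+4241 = 4884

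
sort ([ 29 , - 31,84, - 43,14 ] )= [  -  43, - 31 , 14, 29, 84 ] 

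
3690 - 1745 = 1945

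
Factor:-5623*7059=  - 3^1*13^1* 181^1*5623^1= - 39692757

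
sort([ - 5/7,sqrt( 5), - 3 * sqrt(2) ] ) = [-3*sqrt( 2), - 5/7  ,  sqrt( 5) ] 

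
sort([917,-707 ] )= [ - 707, 917 ]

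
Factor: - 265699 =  - 7^1*37957^1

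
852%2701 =852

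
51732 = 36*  1437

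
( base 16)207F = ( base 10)8319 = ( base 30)979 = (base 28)ah3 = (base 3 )102102010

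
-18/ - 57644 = 9/28822 = 0.00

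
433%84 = 13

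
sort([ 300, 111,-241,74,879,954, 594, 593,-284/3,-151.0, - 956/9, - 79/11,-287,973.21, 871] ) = [ - 287, - 241, - 151.0,-956/9,  -  284/3, - 79/11, 74,111,300,593,594, 871,879, 954,973.21 ]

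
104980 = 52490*2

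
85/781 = 85/781 = 0.11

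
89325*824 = 73603800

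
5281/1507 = 3  +  760/1507 = 3.50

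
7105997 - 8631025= - 1525028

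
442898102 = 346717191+96180911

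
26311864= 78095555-51783691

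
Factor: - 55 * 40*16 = - 2^7 * 5^2 * 11^1 = - 35200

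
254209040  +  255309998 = 509519038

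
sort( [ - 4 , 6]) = [ - 4, 6 ]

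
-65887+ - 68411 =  - 134298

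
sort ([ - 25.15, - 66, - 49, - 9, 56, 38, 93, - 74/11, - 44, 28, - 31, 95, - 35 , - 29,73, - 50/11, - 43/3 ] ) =[- 66, - 49,-44, - 35, - 31, - 29, - 25.15, - 43/3,  -  9, - 74/11, - 50/11, 28, 38  ,  56 , 73, 93,  95]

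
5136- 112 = 5024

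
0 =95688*0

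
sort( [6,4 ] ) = [ 4,6]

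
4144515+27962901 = 32107416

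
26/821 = 26/821 = 0.03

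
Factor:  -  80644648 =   -  2^3*7^1*131^1*10993^1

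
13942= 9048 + 4894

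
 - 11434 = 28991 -40425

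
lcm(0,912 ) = 0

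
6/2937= 2/979 = 0.00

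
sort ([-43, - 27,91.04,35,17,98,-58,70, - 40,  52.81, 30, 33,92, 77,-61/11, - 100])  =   [ - 100, - 58, - 43, - 40, - 27, - 61/11,17,30,33,35, 52.81,70,77, 91.04,92, 98 ]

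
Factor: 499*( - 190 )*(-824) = 78123440 = 2^4*5^1*19^1*103^1*499^1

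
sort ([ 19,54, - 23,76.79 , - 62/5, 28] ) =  [ - 23 , - 62/5, 19 , 28, 54,  76.79]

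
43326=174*249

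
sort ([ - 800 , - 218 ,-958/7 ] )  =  [ - 800, - 218,  -  958/7 ]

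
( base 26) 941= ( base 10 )6189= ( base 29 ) 7AC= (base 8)14055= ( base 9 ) 8436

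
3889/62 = 3889/62 = 62.73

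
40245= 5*8049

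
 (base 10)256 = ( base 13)169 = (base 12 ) 194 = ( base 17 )f1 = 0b100000000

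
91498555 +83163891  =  174662446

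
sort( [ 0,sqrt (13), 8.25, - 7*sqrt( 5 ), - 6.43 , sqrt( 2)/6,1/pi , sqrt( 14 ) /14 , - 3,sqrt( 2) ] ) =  [ - 7*sqrt( 5), - 6.43, - 3, 0,  sqrt(2) /6,sqrt( 14 )/14,1/pi , sqrt( 2), sqrt(13 ), 8.25] 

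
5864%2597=670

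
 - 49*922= - 45178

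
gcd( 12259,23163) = 1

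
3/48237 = 1/16079 = 0.00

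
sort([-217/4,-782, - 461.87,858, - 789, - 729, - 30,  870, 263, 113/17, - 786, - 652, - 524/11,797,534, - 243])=[ - 789, - 786, - 782,-729,-652 ,  -  461.87, - 243, - 217/4,- 524/11, - 30, 113/17,263,534  ,  797,858, 870]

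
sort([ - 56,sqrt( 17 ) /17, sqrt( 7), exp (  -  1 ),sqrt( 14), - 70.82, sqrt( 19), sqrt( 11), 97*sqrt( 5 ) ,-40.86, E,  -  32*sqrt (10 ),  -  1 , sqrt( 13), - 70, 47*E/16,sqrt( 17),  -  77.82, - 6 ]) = [  -  32*sqrt( 10), - 77.82,  -  70.82, - 70, - 56,  -  40.86, - 6,-1,sqrt( 17)/17,exp ( - 1) , sqrt( 7 ), E, sqrt( 11),sqrt(13), sqrt ( 14 ), sqrt( 17), sqrt( 19)  ,  47*E/16,97*sqrt( 5)]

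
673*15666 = 10543218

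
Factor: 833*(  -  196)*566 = -92409688 = -  2^3*7^4*17^1*283^1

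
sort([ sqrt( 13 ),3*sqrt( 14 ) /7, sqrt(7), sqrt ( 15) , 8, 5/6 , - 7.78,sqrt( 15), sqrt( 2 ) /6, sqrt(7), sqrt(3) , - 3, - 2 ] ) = [ - 7.78, - 3 , - 2,sqrt(2)/6, 5/6, 3 * sqrt( 14 )/7, sqrt( 3),sqrt(7 ) , sqrt(7 ),sqrt(13), sqrt(15 ), sqrt(15), 8]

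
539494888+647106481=1186601369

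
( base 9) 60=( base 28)1Q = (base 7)105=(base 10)54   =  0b110110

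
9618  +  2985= 12603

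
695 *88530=61528350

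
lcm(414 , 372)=25668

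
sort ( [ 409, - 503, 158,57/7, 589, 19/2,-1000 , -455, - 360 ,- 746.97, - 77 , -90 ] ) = [ - 1000, - 746.97,  -  503,-455, -360 ,-90, - 77,57/7,19/2,158, 409,  589]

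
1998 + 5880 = 7878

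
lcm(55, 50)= 550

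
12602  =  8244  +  4358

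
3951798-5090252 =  - 1138454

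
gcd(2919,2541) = 21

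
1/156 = 1/156=0.01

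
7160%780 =140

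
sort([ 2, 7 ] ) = [ 2 , 7 ] 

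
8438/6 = 4219/3 = 1406.33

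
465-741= -276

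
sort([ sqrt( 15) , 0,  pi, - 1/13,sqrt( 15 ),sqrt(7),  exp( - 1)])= [  -  1/13, 0,exp( - 1) , sqrt( 7),pi,sqrt( 15), sqrt(15 )]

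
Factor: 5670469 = 7^1*17^2*2803^1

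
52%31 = 21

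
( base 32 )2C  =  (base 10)76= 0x4C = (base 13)5b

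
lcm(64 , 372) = 5952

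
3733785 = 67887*55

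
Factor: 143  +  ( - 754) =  - 13^1 * 47^1 = -  611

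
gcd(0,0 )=0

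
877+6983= 7860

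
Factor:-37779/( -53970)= 2^(-1) * 5^(-1 )*7^1 =7/10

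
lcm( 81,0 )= 0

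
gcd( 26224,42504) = 88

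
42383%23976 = 18407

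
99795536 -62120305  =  37675231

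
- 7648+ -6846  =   - 14494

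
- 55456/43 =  - 55456/43  =  - 1289.67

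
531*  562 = 298422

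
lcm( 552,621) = 4968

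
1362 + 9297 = 10659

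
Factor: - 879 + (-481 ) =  - 1360 = - 2^4*5^1*17^1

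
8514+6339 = 14853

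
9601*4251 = 40813851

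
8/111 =8/111 = 0.07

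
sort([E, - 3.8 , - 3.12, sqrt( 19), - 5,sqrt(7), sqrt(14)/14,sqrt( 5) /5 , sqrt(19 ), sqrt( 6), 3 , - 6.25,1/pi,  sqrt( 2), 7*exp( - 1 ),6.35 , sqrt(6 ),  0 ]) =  [  -  6.25,-5 , - 3.8, - 3.12, 0, sqrt( 14) /14 , 1/pi, sqrt (5) /5,sqrt( 2 ),sqrt( 6 ),sqrt(6 ) , 7*exp( - 1 ), sqrt ( 7) , E,3, sqrt( 19), sqrt(19), 6.35]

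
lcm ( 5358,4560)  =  214320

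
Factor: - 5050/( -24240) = 2^ ( - 3)*3^( - 1) * 5^1  =  5/24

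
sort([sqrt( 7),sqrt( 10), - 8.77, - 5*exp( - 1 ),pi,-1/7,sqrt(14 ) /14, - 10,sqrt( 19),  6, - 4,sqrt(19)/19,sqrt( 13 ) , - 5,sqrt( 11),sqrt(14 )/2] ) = [ - 10  , - 8.77, - 5,-4, - 5 * exp( - 1 ) ,-1/7,sqrt( 19 ) /19,sqrt(14 )/14, sqrt( 14) /2,sqrt ( 7 ), pi,sqrt(10), sqrt( 11),  sqrt( 13 ),sqrt(19 ), 6] 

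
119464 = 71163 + 48301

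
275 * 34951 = 9611525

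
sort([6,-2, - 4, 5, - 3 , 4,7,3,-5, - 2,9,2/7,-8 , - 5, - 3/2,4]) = [ - 8, - 5,-5,  -  4, - 3, - 2, - 2,  -  3/2, 2/7,3, 4, 4, 5,6,  7,9 ]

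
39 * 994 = 38766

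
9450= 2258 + 7192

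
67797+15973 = 83770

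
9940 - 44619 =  - 34679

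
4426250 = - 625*(-7082)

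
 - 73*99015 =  - 7228095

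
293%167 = 126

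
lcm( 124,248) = 248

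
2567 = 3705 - 1138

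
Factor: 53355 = 3^1*5^1*3557^1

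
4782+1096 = 5878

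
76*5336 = 405536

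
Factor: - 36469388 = - 2^2*1187^1  *7681^1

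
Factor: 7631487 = 3^2*17^1 * 31^1 * 1609^1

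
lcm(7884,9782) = 528228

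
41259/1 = 41259 = 41259.00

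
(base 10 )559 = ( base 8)1057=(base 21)15D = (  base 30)ij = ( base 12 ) 3a7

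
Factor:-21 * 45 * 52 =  - 2^2*3^3*5^1 * 7^1* 13^1   =  - 49140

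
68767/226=304+63/226 = 304.28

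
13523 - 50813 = -37290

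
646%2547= 646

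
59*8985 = 530115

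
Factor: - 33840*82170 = - 2^5*3^4*5^2 * 11^1*47^1*83^1 =- 2780632800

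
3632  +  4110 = 7742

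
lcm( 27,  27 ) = 27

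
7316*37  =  270692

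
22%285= 22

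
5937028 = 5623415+313613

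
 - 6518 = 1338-7856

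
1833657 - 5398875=- 3565218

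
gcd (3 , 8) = 1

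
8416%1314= 532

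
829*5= 4145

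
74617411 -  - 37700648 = 112318059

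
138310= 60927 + 77383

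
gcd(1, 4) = 1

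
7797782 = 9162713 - 1364931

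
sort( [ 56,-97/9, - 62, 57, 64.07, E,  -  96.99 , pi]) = [-96.99,-62, - 97/9, E,pi, 56, 57,  64.07]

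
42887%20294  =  2299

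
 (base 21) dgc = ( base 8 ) 13701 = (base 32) 5u1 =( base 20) f41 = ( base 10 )6081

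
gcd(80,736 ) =16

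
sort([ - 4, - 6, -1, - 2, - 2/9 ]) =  [ - 6, - 4, - 2,  -  1, - 2/9 ]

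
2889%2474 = 415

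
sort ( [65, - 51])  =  [-51, 65] 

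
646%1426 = 646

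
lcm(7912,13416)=308568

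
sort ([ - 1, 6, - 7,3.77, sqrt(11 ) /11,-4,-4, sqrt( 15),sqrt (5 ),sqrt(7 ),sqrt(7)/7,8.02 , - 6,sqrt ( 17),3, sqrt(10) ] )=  [ - 7,  -  6, - 4, - 4, - 1,sqrt( 11) /11 , sqrt (7) /7,sqrt( 5), sqrt( 7),3,sqrt(10 ),3.77, sqrt (15 ), sqrt (17 ),6 , 8.02] 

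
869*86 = 74734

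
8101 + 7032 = 15133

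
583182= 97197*6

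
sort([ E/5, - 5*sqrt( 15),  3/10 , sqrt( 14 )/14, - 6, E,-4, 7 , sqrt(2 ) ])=[ - 5*sqrt(15 ), - 6,- 4,sqrt( 14)/14,3/10, E/5,sqrt( 2 ),  E,  7]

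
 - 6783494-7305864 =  - 14089358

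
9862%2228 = 950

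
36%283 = 36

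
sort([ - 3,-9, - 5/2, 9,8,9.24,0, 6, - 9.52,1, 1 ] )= [ - 9.52,-9,  -  3,-5/2, 0,  1,1,6,8,9, 9.24]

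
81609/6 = 27203/2 = 13601.50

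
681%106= 45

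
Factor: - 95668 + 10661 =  - 85007 = -  13^2*503^1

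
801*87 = 69687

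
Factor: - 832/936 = -8/9= - 2^3*3^( - 2) 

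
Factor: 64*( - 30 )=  - 1920 = - 2^7*3^1*5^1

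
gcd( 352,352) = 352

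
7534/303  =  24 + 262/303 = 24.86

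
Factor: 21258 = 2^1 * 3^2*1181^1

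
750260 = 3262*230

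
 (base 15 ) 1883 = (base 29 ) 68k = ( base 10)5298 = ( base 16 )14b2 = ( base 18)g66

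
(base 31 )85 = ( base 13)166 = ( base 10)253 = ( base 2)11111101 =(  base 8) 375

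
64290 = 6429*10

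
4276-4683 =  - 407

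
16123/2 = 8061+1/2 = 8061.50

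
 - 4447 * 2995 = -13318765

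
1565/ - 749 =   -  1565/749 = - 2.09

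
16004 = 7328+8676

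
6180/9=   686 + 2/3 = 686.67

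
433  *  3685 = 1595605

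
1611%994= 617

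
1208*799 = 965192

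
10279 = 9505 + 774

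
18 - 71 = -53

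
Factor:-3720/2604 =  - 2^1*5^1*7^( -1 )  =  - 10/7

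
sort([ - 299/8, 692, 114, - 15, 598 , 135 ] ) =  [ -299/8,  -  15,114,135, 598,692]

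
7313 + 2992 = 10305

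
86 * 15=1290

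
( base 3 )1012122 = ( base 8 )1561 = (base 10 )881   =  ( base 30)tb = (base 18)2ch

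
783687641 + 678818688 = 1462506329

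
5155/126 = 40+115/126 = 40.91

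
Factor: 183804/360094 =318/623 = 2^1*3^1*7^(-1)*53^1*89^(-1 ) 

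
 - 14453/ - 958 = 15+83/958 = 15.09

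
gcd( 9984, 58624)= 256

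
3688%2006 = 1682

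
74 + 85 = 159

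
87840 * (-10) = - 878400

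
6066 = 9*674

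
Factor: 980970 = 2^1*3^1*5^1*19^1*1721^1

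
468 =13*36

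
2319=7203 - 4884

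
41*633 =25953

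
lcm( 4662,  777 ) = 4662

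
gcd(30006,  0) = 30006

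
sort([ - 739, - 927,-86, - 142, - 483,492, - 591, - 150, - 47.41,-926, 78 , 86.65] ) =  [-927,-926, - 739,-591, - 483, - 150, - 142,-86, - 47.41,78, 86.65,  492 ]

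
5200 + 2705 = 7905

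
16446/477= 34 + 76/159 =34.48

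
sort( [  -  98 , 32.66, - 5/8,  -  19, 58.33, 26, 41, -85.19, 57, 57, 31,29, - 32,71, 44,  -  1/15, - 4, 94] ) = [-98,  -  85.19,-32, - 19, - 4, - 5/8, - 1/15, 26, 29, 31,32.66,  41, 44 , 57, 57, 58.33, 71 , 94] 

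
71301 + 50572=121873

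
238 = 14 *17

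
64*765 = 48960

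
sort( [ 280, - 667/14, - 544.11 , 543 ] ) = [  -  544.11, - 667/14,280, 543]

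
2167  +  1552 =3719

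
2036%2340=2036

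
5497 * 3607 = 19827679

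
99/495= 1/5 = 0.20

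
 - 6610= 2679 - 9289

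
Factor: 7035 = 3^1*5^1*7^1 * 67^1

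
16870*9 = 151830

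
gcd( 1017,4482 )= 9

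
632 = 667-35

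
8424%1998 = 432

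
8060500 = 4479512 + 3580988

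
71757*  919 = 65944683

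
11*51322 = 564542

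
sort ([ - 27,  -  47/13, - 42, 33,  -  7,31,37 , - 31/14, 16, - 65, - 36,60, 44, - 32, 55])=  [ - 65,-42, - 36, - 32, - 27, - 7, - 47/13, - 31/14,16,31, 33,  37,44,  55, 60 ]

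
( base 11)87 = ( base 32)2v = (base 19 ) 50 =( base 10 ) 95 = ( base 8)137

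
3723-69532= - 65809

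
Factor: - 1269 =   -  3^3*47^1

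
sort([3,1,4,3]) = [ 1,3,3,  4 ]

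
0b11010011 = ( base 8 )323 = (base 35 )61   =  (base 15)e1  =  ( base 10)211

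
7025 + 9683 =16708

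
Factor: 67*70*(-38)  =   -2^2*5^1 * 7^1 * 19^1*67^1 = - 178220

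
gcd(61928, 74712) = 8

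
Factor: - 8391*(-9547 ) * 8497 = 680685127869 =3^1 * 29^1 * 293^1*2797^1* 9547^1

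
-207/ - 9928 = 207/9928 = 0.02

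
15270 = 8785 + 6485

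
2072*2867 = 5940424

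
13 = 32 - 19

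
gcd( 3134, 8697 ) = 1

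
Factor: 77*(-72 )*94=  - 521136 = - 2^4*3^2*7^1*11^1*47^1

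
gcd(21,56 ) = 7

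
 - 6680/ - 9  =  742+2/9 = 742.22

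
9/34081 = 9/34081 = 0.00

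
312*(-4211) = -1313832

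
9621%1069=0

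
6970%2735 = 1500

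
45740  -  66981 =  - 21241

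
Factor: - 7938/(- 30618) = 3^( - 3)*7^1 = 7/27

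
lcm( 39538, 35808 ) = 1897824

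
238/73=238/73  =  3.26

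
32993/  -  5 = - 32993/5 = - 6598.60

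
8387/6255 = 1+2132/6255 = 1.34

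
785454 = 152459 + 632995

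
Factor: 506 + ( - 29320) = -2^1*14407^1  =  - 28814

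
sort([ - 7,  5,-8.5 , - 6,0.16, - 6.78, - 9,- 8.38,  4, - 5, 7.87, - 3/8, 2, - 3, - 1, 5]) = [ -9, - 8.5 , - 8.38, - 7, - 6.78,-6, - 5, - 3,-1, - 3/8, 0.16, 2, 4, 5,  5 , 7.87]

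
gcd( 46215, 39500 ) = 395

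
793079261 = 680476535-  -  112602726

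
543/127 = 4+35/127=4.28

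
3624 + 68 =3692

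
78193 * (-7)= - 547351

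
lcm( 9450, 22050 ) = 66150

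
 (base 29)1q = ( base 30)1P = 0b110111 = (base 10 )55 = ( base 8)67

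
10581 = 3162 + 7419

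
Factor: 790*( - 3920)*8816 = - 2^9*5^2*7^2*19^1 * 29^1*79^1 = - 27301388800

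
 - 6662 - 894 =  - 7556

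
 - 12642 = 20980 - 33622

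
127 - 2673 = -2546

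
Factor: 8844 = 2^2 * 3^1*11^1*67^1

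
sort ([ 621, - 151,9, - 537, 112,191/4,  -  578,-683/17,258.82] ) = [ - 578 ,-537, - 151,-683/17,9,191/4,  112, 258.82,621] 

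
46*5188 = 238648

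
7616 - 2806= 4810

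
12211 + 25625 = 37836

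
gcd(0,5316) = 5316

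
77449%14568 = 4609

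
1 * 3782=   3782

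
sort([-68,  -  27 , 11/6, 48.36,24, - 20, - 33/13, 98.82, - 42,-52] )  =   [ - 68,-52, -42, - 27, - 20,-33/13,  11/6,24,48.36, 98.82 ]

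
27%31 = 27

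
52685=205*257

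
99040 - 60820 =38220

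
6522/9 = 2174/3 = 724.67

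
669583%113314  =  103013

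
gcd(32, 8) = 8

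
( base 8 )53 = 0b101011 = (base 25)1I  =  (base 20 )23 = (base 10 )43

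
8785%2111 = 341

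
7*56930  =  398510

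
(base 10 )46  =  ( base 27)1j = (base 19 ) 28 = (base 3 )1201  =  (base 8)56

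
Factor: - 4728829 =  - 7^1 * 137^1*4931^1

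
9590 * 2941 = 28204190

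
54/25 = 2  +  4/25 = 2.16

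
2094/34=61 + 10/17 =61.59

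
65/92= 65/92 = 0.71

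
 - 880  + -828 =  - 1708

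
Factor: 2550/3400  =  3/4 = 2^(-2 )*3^1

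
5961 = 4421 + 1540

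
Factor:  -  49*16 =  - 2^4*7^2 = - 784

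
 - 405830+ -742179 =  - 1148009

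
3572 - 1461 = 2111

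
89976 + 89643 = 179619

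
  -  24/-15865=24/15865 = 0.00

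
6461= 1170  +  5291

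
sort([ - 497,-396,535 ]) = [ - 497, - 396,535]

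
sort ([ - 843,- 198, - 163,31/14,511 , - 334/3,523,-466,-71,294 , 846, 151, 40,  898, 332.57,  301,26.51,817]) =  [-843, - 466, - 198,-163,- 334/3,-71,31/14,26.51,40 , 151,294, 301,332.57,511,523, 817, 846 , 898 ] 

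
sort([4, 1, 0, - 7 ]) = [ - 7, 0,1, 4]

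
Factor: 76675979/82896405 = 3^(-1 )*5^(-1 )*71^(-1)*277^(-1 )*281^(-1)*76675979^1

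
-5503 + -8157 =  - 13660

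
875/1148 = 125/164 = 0.76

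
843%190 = 83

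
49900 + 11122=61022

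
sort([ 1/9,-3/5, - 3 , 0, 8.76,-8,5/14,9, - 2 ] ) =[ - 8, - 3, - 2, - 3/5,0,1/9, 5/14, 8.76,9 ]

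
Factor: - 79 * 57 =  - 3^1* 19^1*79^1 = - 4503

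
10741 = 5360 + 5381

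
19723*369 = 7277787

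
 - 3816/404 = - 10 + 56/101 = - 9.45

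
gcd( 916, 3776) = 4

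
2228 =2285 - 57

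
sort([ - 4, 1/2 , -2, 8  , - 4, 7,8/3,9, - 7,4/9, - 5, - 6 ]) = [ - 7, - 6, - 5,-4,-4, - 2,4/9 , 1/2,  8/3, 7,8,9 ] 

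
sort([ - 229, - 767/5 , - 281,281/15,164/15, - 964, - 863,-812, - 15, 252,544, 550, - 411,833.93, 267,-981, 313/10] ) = [ -981, - 964 , - 863, - 812, - 411 , - 281, - 229, - 767/5, - 15,164/15,  281/15,313/10, 252,267,544, 550,833.93]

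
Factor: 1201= 1201^1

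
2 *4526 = 9052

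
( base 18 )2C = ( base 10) 48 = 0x30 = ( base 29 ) 1J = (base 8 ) 60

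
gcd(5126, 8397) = 1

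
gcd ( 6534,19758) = 6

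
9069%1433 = 471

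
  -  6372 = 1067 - 7439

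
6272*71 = 445312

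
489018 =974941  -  485923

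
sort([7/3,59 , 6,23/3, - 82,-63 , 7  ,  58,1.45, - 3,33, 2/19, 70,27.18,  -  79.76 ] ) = [-82 , - 79.76,  -  63,-3, 2/19, 1.45, 7/3, 6, 7,23/3,27.18,  33,58, 59,70] 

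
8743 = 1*8743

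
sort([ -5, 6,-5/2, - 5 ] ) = [ - 5, - 5,-5/2, 6 ] 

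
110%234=110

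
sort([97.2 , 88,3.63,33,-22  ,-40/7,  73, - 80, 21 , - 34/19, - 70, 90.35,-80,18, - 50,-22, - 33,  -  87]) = [- 87,  -  80 , - 80, - 70, - 50,-33,-22,-22, - 40/7,  -  34/19,3.63,18,21, 33,73,88,90.35, 97.2 ]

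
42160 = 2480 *17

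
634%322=312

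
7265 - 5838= 1427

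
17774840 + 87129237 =104904077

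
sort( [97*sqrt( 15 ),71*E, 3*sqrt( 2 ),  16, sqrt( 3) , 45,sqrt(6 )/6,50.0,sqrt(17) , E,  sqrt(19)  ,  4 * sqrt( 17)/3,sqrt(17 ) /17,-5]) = [ - 5,sqrt( 17)/17,sqrt( 6)/6, sqrt(3),E, sqrt( 17 ),3 * sqrt (2), sqrt(19 ) , 4 * sqrt(17)/3,16,45,50.0,  71*E, 97*sqrt( 15)]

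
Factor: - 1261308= - 2^2*3^1*89^1*1181^1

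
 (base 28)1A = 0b100110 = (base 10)38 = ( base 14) 2a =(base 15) 28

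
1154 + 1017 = 2171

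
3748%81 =22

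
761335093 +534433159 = 1295768252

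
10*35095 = 350950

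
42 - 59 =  - 17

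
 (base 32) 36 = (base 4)1212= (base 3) 10210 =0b1100110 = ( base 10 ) 102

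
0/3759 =0 = 0.00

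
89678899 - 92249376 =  - 2570477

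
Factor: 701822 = 2^1*11^1*19^1*23^1 * 73^1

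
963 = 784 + 179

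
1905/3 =635  =  635.00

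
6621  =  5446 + 1175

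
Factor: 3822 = 2^1*3^1*7^2*13^1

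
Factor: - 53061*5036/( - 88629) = 89071732/29543=2^2*23^1 * 31^(  -  1)*769^1* 953^( - 1)*1259^1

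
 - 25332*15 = - 379980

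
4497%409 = 407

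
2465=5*493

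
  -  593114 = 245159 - 838273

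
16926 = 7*2418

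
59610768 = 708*84196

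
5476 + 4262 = 9738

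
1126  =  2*563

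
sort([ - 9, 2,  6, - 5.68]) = [ - 9, - 5.68,  2, 6] 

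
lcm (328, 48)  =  1968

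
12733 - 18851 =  - 6118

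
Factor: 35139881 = 7^1*5019983^1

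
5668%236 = 4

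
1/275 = 1/275  =  0.00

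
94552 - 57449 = 37103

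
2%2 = 0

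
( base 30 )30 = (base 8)132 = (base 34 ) 2M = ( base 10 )90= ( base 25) 3F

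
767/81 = 9 + 38/81 = 9.47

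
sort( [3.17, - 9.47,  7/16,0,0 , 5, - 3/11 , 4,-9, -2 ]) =[ - 9.47, - 9, - 2 , -3/11,0,0,7/16,3.17, 4, 5]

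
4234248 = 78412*54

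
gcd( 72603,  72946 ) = 1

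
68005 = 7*9715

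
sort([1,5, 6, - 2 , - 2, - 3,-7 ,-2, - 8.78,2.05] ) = [ - 8.78, - 7,-3, - 2, - 2, - 2, 1,2.05 , 5,6] 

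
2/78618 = 1/39309 = 0.00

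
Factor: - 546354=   -  2^1*3^2 * 127^1*239^1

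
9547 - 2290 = 7257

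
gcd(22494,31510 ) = 46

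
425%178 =69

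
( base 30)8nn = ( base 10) 7913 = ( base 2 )1111011101001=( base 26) BI9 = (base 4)1323221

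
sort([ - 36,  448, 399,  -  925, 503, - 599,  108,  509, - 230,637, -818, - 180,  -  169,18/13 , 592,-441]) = [ -925,  -  818,  -  599 ,  -  441, - 230, - 180,-169,-36,  18/13, 108, 399,  448, 503,509, 592, 637]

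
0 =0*16911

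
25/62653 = 25/62653 = 0.00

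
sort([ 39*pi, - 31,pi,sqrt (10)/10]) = [  -  31, sqrt( 10) /10,  pi,39*pi]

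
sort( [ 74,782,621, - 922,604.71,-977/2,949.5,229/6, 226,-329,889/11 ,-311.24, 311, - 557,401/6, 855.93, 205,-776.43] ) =[-922,  -  776.43, - 557, - 977/2, - 329,-311.24,229/6 , 401/6,74, 889/11,205 , 226,  311, 604.71 , 621,782 , 855.93,949.5]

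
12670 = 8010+4660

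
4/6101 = 4/6101 = 0.00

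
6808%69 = 46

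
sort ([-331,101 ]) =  [ - 331, 101] 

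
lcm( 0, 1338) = 0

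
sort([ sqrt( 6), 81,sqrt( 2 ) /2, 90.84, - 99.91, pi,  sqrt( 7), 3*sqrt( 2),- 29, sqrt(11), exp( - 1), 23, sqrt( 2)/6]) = [- 99.91, - 29,sqrt (2)/6 , exp( - 1 ),sqrt( 2 )/2, sqrt (6 ),  sqrt(  7 ), pi, sqrt( 11 ),3*sqrt( 2),23, 81, 90.84]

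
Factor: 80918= 2^1*40459^1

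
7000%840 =280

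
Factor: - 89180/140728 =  - 2^(  -  1)*5^1*7^1 * 13^1*359^(- 1) = - 455/718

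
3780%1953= 1827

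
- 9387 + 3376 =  - 6011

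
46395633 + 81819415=128215048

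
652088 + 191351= 843439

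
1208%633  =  575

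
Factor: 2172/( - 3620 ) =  - 3/5 = - 3^1*5^( - 1)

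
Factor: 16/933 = 2^4*3^ ( -1 )*311^ (-1)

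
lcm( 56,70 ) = 280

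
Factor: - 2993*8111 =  - 24276223 = -41^1*73^1*8111^1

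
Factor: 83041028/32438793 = 2^2*3^ ( - 1)*7^1*163^( - 1 )* 239^1*12409^1*66337^( - 1 ) 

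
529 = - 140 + 669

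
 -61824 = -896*69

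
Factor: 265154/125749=466/221 = 2^1*13^( - 1) * 17^( - 1 )*233^1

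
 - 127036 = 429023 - 556059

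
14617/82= 14617/82 = 178.26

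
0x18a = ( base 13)244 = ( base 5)3034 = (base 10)394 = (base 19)11e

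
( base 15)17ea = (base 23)9hi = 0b1010000110010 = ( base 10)5170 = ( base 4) 1100302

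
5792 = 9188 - 3396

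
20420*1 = 20420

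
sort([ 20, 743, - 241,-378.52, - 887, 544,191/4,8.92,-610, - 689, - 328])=[-887, - 689,-610 , - 378.52,-328 , - 241,8.92, 20,191/4,544, 743 ] 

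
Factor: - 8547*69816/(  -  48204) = 2^1*7^1*11^1*13^( - 1 )*37^1*103^ (- 1 )*2909^1  =  16575482/1339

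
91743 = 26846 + 64897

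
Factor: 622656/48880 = 828/65 = 2^2 *3^2 *5^ ( - 1 ) * 13^( - 1 )*23^1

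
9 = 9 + 0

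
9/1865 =9/1865 = 0.00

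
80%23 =11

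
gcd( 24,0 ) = 24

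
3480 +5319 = 8799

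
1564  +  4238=5802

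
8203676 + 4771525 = 12975201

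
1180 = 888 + 292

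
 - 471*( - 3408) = 1605168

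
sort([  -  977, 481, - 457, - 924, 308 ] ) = [ - 977, - 924, - 457,308, 481] 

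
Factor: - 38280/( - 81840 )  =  29/62 = 2^(-1)*29^1*31^( - 1)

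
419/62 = 419/62 = 6.76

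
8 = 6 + 2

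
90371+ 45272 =135643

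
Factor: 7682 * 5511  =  42335502 = 2^1*3^1 *11^1*23^1 * 167^2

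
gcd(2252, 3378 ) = 1126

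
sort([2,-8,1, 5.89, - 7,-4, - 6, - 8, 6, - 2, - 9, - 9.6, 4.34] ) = [- 9.6, - 9, - 8, - 8,-7, - 6, -4, - 2, 1 , 2, 4.34, 5.89,6] 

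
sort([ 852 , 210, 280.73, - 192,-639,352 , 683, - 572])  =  [-639, - 572, - 192 , 210, 280.73, 352, 683 , 852]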